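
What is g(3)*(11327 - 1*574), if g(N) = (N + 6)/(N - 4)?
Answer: -96777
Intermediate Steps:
g(N) = (6 + N)/(-4 + N)
g(3)*(11327 - 1*574) = ((6 + 3)/(-4 + 3))*(11327 - 1*574) = (9/(-1))*(11327 - 574) = -1*9*10753 = -9*10753 = -96777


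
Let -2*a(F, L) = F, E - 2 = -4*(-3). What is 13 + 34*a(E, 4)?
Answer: -225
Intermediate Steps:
E = 14 (E = 2 - 4*(-3) = 2 + 12 = 14)
a(F, L) = -F/2
13 + 34*a(E, 4) = 13 + 34*(-1/2*14) = 13 + 34*(-7) = 13 - 238 = -225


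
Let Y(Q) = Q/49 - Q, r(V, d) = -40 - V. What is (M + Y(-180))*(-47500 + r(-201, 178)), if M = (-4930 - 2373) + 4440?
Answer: 6232037333/49 ≈ 1.2718e+8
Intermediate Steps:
Y(Q) = -48*Q/49 (Y(Q) = Q*(1/49) - Q = Q/49 - Q = -48*Q/49)
M = -2863 (M = -7303 + 4440 = -2863)
(M + Y(-180))*(-47500 + r(-201, 178)) = (-2863 - 48/49*(-180))*(-47500 + (-40 - 1*(-201))) = (-2863 + 8640/49)*(-47500 + (-40 + 201)) = -131647*(-47500 + 161)/49 = -131647/49*(-47339) = 6232037333/49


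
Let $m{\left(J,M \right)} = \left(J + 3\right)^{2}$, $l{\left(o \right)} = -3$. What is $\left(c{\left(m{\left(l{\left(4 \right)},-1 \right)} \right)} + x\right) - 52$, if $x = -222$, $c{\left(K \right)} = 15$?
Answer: $-259$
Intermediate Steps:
$m{\left(J,M \right)} = \left(3 + J\right)^{2}$
$\left(c{\left(m{\left(l{\left(4 \right)},-1 \right)} \right)} + x\right) - 52 = \left(15 - 222\right) - 52 = -207 - 52 = -259$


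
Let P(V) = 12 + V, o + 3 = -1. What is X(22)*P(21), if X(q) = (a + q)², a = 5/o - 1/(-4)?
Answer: 14553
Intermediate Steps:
o = -4 (o = -3 - 1 = -4)
a = -1 (a = 5/(-4) - 1/(-4) = 5*(-¼) - 1*(-¼) = -5/4 + ¼ = -1)
X(q) = (-1 + q)²
X(22)*P(21) = (-1 + 22)²*(12 + 21) = 21²*33 = 441*33 = 14553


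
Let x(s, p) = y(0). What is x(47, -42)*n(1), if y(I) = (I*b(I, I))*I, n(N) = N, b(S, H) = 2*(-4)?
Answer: 0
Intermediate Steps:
b(S, H) = -8
y(I) = -8*I² (y(I) = (I*(-8))*I = (-8*I)*I = -8*I²)
x(s, p) = 0 (x(s, p) = -8*0² = -8*0 = 0)
x(47, -42)*n(1) = 0*1 = 0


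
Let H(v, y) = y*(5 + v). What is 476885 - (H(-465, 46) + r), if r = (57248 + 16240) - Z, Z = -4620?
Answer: 419937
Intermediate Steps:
r = 78108 (r = (57248 + 16240) - 1*(-4620) = 73488 + 4620 = 78108)
476885 - (H(-465, 46) + r) = 476885 - (46*(5 - 465) + 78108) = 476885 - (46*(-460) + 78108) = 476885 - (-21160 + 78108) = 476885 - 1*56948 = 476885 - 56948 = 419937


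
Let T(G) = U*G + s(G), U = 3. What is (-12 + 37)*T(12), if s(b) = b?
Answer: 1200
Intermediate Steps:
T(G) = 4*G (T(G) = 3*G + G = 4*G)
(-12 + 37)*T(12) = (-12 + 37)*(4*12) = 25*48 = 1200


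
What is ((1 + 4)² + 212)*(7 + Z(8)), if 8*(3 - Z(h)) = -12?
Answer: 5451/2 ≈ 2725.5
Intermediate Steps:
Z(h) = 9/2 (Z(h) = 3 - ⅛*(-12) = 3 + 3/2 = 9/2)
((1 + 4)² + 212)*(7 + Z(8)) = ((1 + 4)² + 212)*(7 + 9/2) = (5² + 212)*(23/2) = (25 + 212)*(23/2) = 237*(23/2) = 5451/2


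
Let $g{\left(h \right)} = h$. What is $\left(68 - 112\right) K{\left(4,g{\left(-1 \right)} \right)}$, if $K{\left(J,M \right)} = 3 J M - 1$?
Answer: $572$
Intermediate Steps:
$K{\left(J,M \right)} = -1 + 3 J M$ ($K{\left(J,M \right)} = 3 J M - 1 = -1 + 3 J M$)
$\left(68 - 112\right) K{\left(4,g{\left(-1 \right)} \right)} = \left(68 - 112\right) \left(-1 + 3 \cdot 4 \left(-1\right)\right) = - 44 \left(-1 - 12\right) = \left(-44\right) \left(-13\right) = 572$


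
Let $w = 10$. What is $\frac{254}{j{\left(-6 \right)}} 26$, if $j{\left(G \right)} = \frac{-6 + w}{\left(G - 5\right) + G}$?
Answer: $-28067$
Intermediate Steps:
$j{\left(G \right)} = \frac{4}{-5 + 2 G}$ ($j{\left(G \right)} = \frac{-6 + 10}{\left(G - 5\right) + G} = \frac{4}{\left(-5 + G\right) + G} = \frac{4}{-5 + 2 G}$)
$\frac{254}{j{\left(-6 \right)}} 26 = \frac{254}{4 \frac{1}{-5 + 2 \left(-6\right)}} 26 = \frac{254}{4 \frac{1}{-5 - 12}} \cdot 26 = \frac{254}{4 \frac{1}{-17}} \cdot 26 = \frac{254}{4 \left(- \frac{1}{17}\right)} 26 = \frac{254}{- \frac{4}{17}} \cdot 26 = 254 \left(- \frac{17}{4}\right) 26 = \left(- \frac{2159}{2}\right) 26 = -28067$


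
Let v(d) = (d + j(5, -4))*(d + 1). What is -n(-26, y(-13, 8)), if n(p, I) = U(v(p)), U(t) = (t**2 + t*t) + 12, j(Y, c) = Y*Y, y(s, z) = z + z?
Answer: -1262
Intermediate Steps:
y(s, z) = 2*z
j(Y, c) = Y**2
v(d) = (1 + d)*(25 + d) (v(d) = (d + 5**2)*(d + 1) = (d + 25)*(1 + d) = (25 + d)*(1 + d) = (1 + d)*(25 + d))
U(t) = 12 + 2*t**2 (U(t) = (t**2 + t**2) + 12 = 2*t**2 + 12 = 12 + 2*t**2)
n(p, I) = 12 + 2*(25 + p**2 + 26*p)**2
-n(-26, y(-13, 8)) = -(12 + 2*(25 + (-26)**2 + 26*(-26))**2) = -(12 + 2*(25 + 676 - 676)**2) = -(12 + 2*25**2) = -(12 + 2*625) = -(12 + 1250) = -1*1262 = -1262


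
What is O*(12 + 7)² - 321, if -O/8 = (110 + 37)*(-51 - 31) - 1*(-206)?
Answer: 34216703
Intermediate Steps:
O = 94784 (O = -8*((110 + 37)*(-51 - 31) - 1*(-206)) = -8*(147*(-82) + 206) = -8*(-12054 + 206) = -8*(-11848) = 94784)
O*(12 + 7)² - 321 = 94784*(12 + 7)² - 321 = 94784*19² - 321 = 94784*361 - 321 = 34217024 - 321 = 34216703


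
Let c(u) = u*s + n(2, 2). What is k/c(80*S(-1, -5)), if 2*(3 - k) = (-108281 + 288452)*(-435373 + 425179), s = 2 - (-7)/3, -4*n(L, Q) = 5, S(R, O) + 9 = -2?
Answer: -2203995816/9155 ≈ -2.4074e+5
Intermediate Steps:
S(R, O) = -11 (S(R, O) = -9 - 2 = -11)
n(L, Q) = -5/4 (n(L, Q) = -1/4*5 = -5/4)
s = 13/3 (s = 2 - (-7)/3 = 2 - 1*(-7/3) = 2 + 7/3 = 13/3 ≈ 4.3333)
c(u) = -5/4 + 13*u/3 (c(u) = u*(13/3) - 5/4 = 13*u/3 - 5/4 = -5/4 + 13*u/3)
k = 918331590 (k = 3 - (-108281 + 288452)*(-435373 + 425179)/2 = 3 - 180171*(-10194)/2 = 3 - 1/2*(-1836663174) = 3 + 918331587 = 918331590)
k/c(80*S(-1, -5)) = 918331590/(-5/4 + 13*(80*(-11))/3) = 918331590/(-5/4 + (13/3)*(-880)) = 918331590/(-5/4 - 11440/3) = 918331590/(-45775/12) = 918331590*(-12/45775) = -2203995816/9155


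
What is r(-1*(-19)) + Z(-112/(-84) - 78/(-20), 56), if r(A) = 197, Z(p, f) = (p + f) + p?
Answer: 3952/15 ≈ 263.47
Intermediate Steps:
Z(p, f) = f + 2*p (Z(p, f) = (f + p) + p = f + 2*p)
r(-1*(-19)) + Z(-112/(-84) - 78/(-20), 56) = 197 + (56 + 2*(-112/(-84) - 78/(-20))) = 197 + (56 + 2*(-112*(-1/84) - 78*(-1/20))) = 197 + (56 + 2*(4/3 + 39/10)) = 197 + (56 + 2*(157/30)) = 197 + (56 + 157/15) = 197 + 997/15 = 3952/15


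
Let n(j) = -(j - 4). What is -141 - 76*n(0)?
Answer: -445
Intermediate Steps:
n(j) = 4 - j (n(j) = -(-4 + j) = 4 - j)
-141 - 76*n(0) = -141 - 76*(4 - 1*0) = -141 - 76*(4 + 0) = -141 - 76*4 = -141 - 304 = -445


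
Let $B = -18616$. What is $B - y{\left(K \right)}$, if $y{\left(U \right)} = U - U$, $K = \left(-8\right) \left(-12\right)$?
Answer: $-18616$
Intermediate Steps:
$K = 96$
$y{\left(U \right)} = 0$
$B - y{\left(K \right)} = -18616 - 0 = -18616 + 0 = -18616$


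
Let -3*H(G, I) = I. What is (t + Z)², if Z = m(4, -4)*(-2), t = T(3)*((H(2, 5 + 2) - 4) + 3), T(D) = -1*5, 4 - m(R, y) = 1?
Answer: 1024/9 ≈ 113.78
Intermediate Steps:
m(R, y) = 3 (m(R, y) = 4 - 1*1 = 4 - 1 = 3)
H(G, I) = -I/3
T(D) = -5
t = 50/3 (t = -5*((-(5 + 2)/3 - 4) + 3) = -5*((-⅓*7 - 4) + 3) = -5*((-7/3 - 4) + 3) = -5*(-19/3 + 3) = -5*(-10/3) = 50/3 ≈ 16.667)
Z = -6 (Z = 3*(-2) = -6)
(t + Z)² = (50/3 - 6)² = (32/3)² = 1024/9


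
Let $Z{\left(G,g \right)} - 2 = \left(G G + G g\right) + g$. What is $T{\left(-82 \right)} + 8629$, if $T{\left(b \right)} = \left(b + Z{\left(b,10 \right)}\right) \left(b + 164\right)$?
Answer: $487017$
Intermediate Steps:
$Z{\left(G,g \right)} = 2 + g + G^{2} + G g$ ($Z{\left(G,g \right)} = 2 + \left(\left(G G + G g\right) + g\right) = 2 + \left(\left(G^{2} + G g\right) + g\right) = 2 + \left(g + G^{2} + G g\right) = 2 + g + G^{2} + G g$)
$T{\left(b \right)} = \left(164 + b\right) \left(12 + b^{2} + 11 b\right)$ ($T{\left(b \right)} = \left(b + \left(2 + 10 + b^{2} + b 10\right)\right) \left(b + 164\right) = \left(b + \left(2 + 10 + b^{2} + 10 b\right)\right) \left(164 + b\right) = \left(b + \left(12 + b^{2} + 10 b\right)\right) \left(164 + b\right) = \left(12 + b^{2} + 11 b\right) \left(164 + b\right) = \left(164 + b\right) \left(12 + b^{2} + 11 b\right)$)
$T{\left(-82 \right)} + 8629 = \left(1968 + \left(-82\right)^{3} + 175 \left(-82\right)^{2} + 1816 \left(-82\right)\right) + 8629 = \left(1968 - 551368 + 175 \cdot 6724 - 148912\right) + 8629 = \left(1968 - 551368 + 1176700 - 148912\right) + 8629 = 478388 + 8629 = 487017$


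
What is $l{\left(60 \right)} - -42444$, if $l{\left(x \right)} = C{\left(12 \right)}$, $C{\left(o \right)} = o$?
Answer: $42456$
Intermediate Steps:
$l{\left(x \right)} = 12$
$l{\left(60 \right)} - -42444 = 12 - -42444 = 12 + 42444 = 42456$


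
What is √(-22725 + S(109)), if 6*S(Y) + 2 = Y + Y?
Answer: 3*I*√2521 ≈ 150.63*I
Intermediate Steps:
S(Y) = -⅓ + Y/3 (S(Y) = -⅓ + (Y + Y)/6 = -⅓ + (2*Y)/6 = -⅓ + Y/3)
√(-22725 + S(109)) = √(-22725 + (-⅓ + (⅓)*109)) = √(-22725 + (-⅓ + 109/3)) = √(-22725 + 36) = √(-22689) = 3*I*√2521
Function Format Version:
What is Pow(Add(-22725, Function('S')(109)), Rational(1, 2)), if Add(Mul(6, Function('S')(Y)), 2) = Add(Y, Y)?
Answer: Mul(3, I, Pow(2521, Rational(1, 2))) ≈ Mul(150.63, I)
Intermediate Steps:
Function('S')(Y) = Add(Rational(-1, 3), Mul(Rational(1, 3), Y)) (Function('S')(Y) = Add(Rational(-1, 3), Mul(Rational(1, 6), Add(Y, Y))) = Add(Rational(-1, 3), Mul(Rational(1, 6), Mul(2, Y))) = Add(Rational(-1, 3), Mul(Rational(1, 3), Y)))
Pow(Add(-22725, Function('S')(109)), Rational(1, 2)) = Pow(Add(-22725, Add(Rational(-1, 3), Mul(Rational(1, 3), 109))), Rational(1, 2)) = Pow(Add(-22725, Add(Rational(-1, 3), Rational(109, 3))), Rational(1, 2)) = Pow(Add(-22725, 36), Rational(1, 2)) = Pow(-22689, Rational(1, 2)) = Mul(3, I, Pow(2521, Rational(1, 2)))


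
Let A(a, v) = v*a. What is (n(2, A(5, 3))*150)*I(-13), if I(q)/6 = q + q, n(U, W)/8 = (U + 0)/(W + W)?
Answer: -12480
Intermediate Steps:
A(a, v) = a*v
n(U, W) = 4*U/W (n(U, W) = 8*((U + 0)/(W + W)) = 8*(U/((2*W))) = 8*(U*(1/(2*W))) = 8*(U/(2*W)) = 4*U/W)
I(q) = 12*q (I(q) = 6*(q + q) = 6*(2*q) = 12*q)
(n(2, A(5, 3))*150)*I(-13) = ((4*2/(5*3))*150)*(12*(-13)) = ((4*2/15)*150)*(-156) = ((4*2*(1/15))*150)*(-156) = ((8/15)*150)*(-156) = 80*(-156) = -12480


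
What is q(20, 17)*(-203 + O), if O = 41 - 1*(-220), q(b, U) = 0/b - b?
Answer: -1160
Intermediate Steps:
q(b, U) = -b (q(b, U) = 0 - b = -b)
O = 261 (O = 41 + 220 = 261)
q(20, 17)*(-203 + O) = (-1*20)*(-203 + 261) = -20*58 = -1160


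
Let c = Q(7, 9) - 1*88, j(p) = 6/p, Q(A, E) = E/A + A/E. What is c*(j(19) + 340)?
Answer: -35006924/1197 ≈ -29246.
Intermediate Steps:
Q(A, E) = A/E + E/A
c = -5414/63 (c = (7/9 + 9/7) - 1*88 = (7*(⅑) + 9*(⅐)) - 88 = (7/9 + 9/7) - 88 = 130/63 - 88 = -5414/63 ≈ -85.937)
c*(j(19) + 340) = -5414*(6/19 + 340)/63 = -5414/63*6466/19 = -35006924/1197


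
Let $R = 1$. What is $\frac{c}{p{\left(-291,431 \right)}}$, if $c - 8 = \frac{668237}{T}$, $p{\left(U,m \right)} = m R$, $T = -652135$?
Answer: $\frac{4548843}{281070185} \approx 0.016184$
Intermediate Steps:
$p{\left(U,m \right)} = m$ ($p{\left(U,m \right)} = m 1 = m$)
$c = \frac{4548843}{652135}$ ($c = 8 + \frac{668237}{-652135} = 8 + 668237 \left(- \frac{1}{652135}\right) = 8 - \frac{668237}{652135} = \frac{4548843}{652135} \approx 6.9753$)
$\frac{c}{p{\left(-291,431 \right)}} = \frac{4548843}{652135 \cdot 431} = \frac{4548843}{652135} \cdot \frac{1}{431} = \frac{4548843}{281070185}$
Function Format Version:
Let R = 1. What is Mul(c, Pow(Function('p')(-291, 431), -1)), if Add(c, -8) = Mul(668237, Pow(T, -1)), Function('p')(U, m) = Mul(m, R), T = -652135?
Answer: Rational(4548843, 281070185) ≈ 0.016184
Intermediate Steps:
Function('p')(U, m) = m (Function('p')(U, m) = Mul(m, 1) = m)
c = Rational(4548843, 652135) (c = Add(8, Mul(668237, Pow(-652135, -1))) = Add(8, Mul(668237, Rational(-1, 652135))) = Add(8, Rational(-668237, 652135)) = Rational(4548843, 652135) ≈ 6.9753)
Mul(c, Pow(Function('p')(-291, 431), -1)) = Mul(Rational(4548843, 652135), Pow(431, -1)) = Mul(Rational(4548843, 652135), Rational(1, 431)) = Rational(4548843, 281070185)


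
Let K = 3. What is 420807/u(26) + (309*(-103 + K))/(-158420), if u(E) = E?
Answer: 3333252417/205946 ≈ 16185.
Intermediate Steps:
420807/u(26) + (309*(-103 + K))/(-158420) = 420807/26 + (309*(-103 + 3))/(-158420) = 420807*(1/26) + (309*(-100))*(-1/158420) = 420807/26 - 30900*(-1/158420) = 420807/26 + 1545/7921 = 3333252417/205946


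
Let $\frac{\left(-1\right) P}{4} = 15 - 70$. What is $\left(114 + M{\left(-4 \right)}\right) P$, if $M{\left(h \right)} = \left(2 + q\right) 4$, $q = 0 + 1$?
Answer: $27720$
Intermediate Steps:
$q = 1$
$P = 220$ ($P = - 4 \left(15 - 70\right) = \left(-4\right) \left(-55\right) = 220$)
$M{\left(h \right)} = 12$ ($M{\left(h \right)} = \left(2 + 1\right) 4 = 3 \cdot 4 = 12$)
$\left(114 + M{\left(-4 \right)}\right) P = \left(114 + 12\right) 220 = 126 \cdot 220 = 27720$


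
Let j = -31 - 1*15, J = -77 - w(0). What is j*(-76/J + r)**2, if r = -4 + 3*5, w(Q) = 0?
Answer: -39188734/5929 ≈ -6609.7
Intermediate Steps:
r = 11 (r = -4 + 15 = 11)
J = -77 (J = -77 - 1*0 = -77 + 0 = -77)
j = -46 (j = -31 - 15 = -46)
j*(-76/J + r)**2 = -46*(-76/(-77) + 11)**2 = -46*(-76*(-1/77) + 11)**2 = -46*(76/77 + 11)**2 = -46*(923/77)**2 = -46*851929/5929 = -39188734/5929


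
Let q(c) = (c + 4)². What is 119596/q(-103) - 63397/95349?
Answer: 3594001669/311505183 ≈ 11.538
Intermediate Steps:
q(c) = (4 + c)²
119596/q(-103) - 63397/95349 = 119596/((4 - 103)²) - 63397/95349 = 119596/((-99)²) - 63397*1/95349 = 119596/9801 - 63397/95349 = 3594001669/311505183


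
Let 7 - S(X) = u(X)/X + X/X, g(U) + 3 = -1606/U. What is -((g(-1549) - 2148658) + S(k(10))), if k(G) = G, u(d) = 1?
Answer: 33282651439/15490 ≈ 2.1487e+6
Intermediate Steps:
g(U) = -3 - 1606/U
S(X) = 6 - 1/X (S(X) = 7 - (1/X + X/X) = 7 - (1/X + 1) = 7 - (1 + 1/X) = 7 + (-1 - 1/X) = 6 - 1/X)
-((g(-1549) - 2148658) + S(k(10))) = -(((-3 - 1606/(-1549)) - 2148658) + (6 - 1/10)) = -(((-3 - 1606*(-1/1549)) - 2148658) + (6 - 1*⅒)) = -(((-3 + 1606/1549) - 2148658) + (6 - ⅒)) = -((-3041/1549 - 2148658) + 59/10) = -(-3328274283/1549 + 59/10) = -1*(-33282651439/15490) = 33282651439/15490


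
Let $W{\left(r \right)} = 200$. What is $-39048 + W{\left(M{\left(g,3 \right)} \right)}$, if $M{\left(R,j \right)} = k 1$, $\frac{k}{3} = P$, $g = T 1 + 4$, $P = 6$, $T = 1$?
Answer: $-38848$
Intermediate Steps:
$g = 5$ ($g = 1 \cdot 1 + 4 = 1 + 4 = 5$)
$k = 18$ ($k = 3 \cdot 6 = 18$)
$M{\left(R,j \right)} = 18$ ($M{\left(R,j \right)} = 18 \cdot 1 = 18$)
$-39048 + W{\left(M{\left(g,3 \right)} \right)} = -39048 + 200 = -38848$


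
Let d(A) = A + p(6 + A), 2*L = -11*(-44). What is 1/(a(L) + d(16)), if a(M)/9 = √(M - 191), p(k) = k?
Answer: -38/2687 + 9*√51/2687 ≈ 0.0097778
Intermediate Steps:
L = 242 (L = (-11*(-44))/2 = (½)*484 = 242)
a(M) = 9*√(-191 + M) (a(M) = 9*√(M - 191) = 9*√(-191 + M))
d(A) = 6 + 2*A (d(A) = A + (6 + A) = 6 + 2*A)
1/(a(L) + d(16)) = 1/(9*√(-191 + 242) + (6 + 2*16)) = 1/(9*√51 + (6 + 32)) = 1/(9*√51 + 38) = 1/(38 + 9*√51)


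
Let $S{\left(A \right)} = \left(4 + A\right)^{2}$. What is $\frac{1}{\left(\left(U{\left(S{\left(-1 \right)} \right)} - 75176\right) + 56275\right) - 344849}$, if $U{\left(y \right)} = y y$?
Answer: $- \frac{1}{363669} \approx -2.7498 \cdot 10^{-6}$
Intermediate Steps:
$U{\left(y \right)} = y^{2}$
$\frac{1}{\left(\left(U{\left(S{\left(-1 \right)} \right)} - 75176\right) + 56275\right) - 344849} = \frac{1}{\left(\left(\left(\left(4 - 1\right)^{2}\right)^{2} - 75176\right) + 56275\right) - 344849} = \frac{1}{\left(\left(\left(3^{2}\right)^{2} - 75176\right) + 56275\right) - 344849} = \frac{1}{\left(\left(9^{2} - 75176\right) + 56275\right) - 344849} = \frac{1}{\left(\left(81 - 75176\right) + 56275\right) - 344849} = \frac{1}{\left(-75095 + 56275\right) - 344849} = \frac{1}{-18820 - 344849} = \frac{1}{-363669} = - \frac{1}{363669}$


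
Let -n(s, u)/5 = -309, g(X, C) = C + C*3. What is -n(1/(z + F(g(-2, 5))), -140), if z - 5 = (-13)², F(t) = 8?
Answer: -1545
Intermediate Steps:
g(X, C) = 4*C (g(X, C) = C + 3*C = 4*C)
z = 174 (z = 5 + (-13)² = 5 + 169 = 174)
n(s, u) = 1545 (n(s, u) = -5*(-309) = 1545)
-n(1/(z + F(g(-2, 5))), -140) = -1*1545 = -1545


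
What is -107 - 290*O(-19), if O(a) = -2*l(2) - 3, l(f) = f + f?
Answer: 3083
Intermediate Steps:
l(f) = 2*f
O(a) = -11 (O(a) = -4*2 - 3 = -2*4 - 3 = -8 - 3 = -11)
-107 - 290*O(-19) = -107 - 290*(-11) = -107 + 3190 = 3083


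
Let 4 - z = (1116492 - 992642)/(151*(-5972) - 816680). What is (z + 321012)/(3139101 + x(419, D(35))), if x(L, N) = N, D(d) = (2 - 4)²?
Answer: 275825355541/2697200632730 ≈ 0.10226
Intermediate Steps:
z = 3498829/859226 (z = 4 - (1116492 - 992642)/(151*(-5972) - 816680) = 4 - 123850/(-901772 - 816680) = 4 - 123850/(-1718452) = 4 - 123850*(-1)/1718452 = 4 - 1*(-61925/859226) = 4 + 61925/859226 = 3498829/859226 ≈ 4.0721)
D(d) = 4 (D(d) = (-2)² = 4)
(z + 321012)/(3139101 + x(419, D(35))) = (3498829/859226 + 321012)/(3139101 + 4) = (275825355541/859226)/3139105 = (275825355541/859226)*(1/3139105) = 275825355541/2697200632730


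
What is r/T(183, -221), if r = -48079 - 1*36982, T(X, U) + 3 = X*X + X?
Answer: -85061/33669 ≈ -2.5264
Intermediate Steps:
T(X, U) = -3 + X + X² (T(X, U) = -3 + (X*X + X) = -3 + (X² + X) = -3 + (X + X²) = -3 + X + X²)
r = -85061 (r = -48079 - 36982 = -85061)
r/T(183, -221) = -85061/(-3 + 183 + 183²) = -85061/(-3 + 183 + 33489) = -85061/33669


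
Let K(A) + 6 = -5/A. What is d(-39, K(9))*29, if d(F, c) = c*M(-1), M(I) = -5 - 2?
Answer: 11977/9 ≈ 1330.8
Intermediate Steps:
M(I) = -7
K(A) = -6 - 5/A
d(F, c) = -7*c (d(F, c) = c*(-7) = -7*c)
d(-39, K(9))*29 = -7*(-6 - 5/9)*29 = -7*(-59/9)*29 = (413/9)*29 = 11977/9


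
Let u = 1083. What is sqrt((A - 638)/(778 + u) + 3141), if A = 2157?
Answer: 2*sqrt(2720279530)/1861 ≈ 56.052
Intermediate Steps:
sqrt((A - 638)/(778 + u) + 3141) = sqrt((2157 - 638)/(778 + 1083) + 3141) = sqrt(1519/1861 + 3141) = sqrt(5846920/1861) = 2*sqrt(2720279530)/1861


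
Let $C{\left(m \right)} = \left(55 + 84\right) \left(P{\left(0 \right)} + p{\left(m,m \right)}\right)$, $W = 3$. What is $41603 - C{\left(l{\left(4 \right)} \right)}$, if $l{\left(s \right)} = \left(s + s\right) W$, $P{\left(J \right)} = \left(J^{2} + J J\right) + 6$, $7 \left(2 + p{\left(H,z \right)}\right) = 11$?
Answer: $\frac{285800}{7} \approx 40829.0$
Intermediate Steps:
$p{\left(H,z \right)} = - \frac{3}{7}$ ($p{\left(H,z \right)} = -2 + \frac{1}{7} \cdot 11 = -2 + \frac{11}{7} = - \frac{3}{7}$)
$P{\left(J \right)} = 6 + 2 J^{2}$ ($P{\left(J \right)} = \left(J^{2} + J^{2}\right) + 6 = 2 J^{2} + 6 = 6 + 2 J^{2}$)
$l{\left(s \right)} = 6 s$ ($l{\left(s \right)} = \left(s + s\right) 3 = 2 s 3 = 6 s$)
$C{\left(m \right)} = \frac{5421}{7}$ ($C{\left(m \right)} = \left(55 + 84\right) \left(\left(6 + 2 \cdot 0^{2}\right) - \frac{3}{7}\right) = 139 \left(\left(6 + 2 \cdot 0\right) - \frac{3}{7}\right) = 139 \left(\left(6 + 0\right) - \frac{3}{7}\right) = 139 \left(6 - \frac{3}{7}\right) = 139 \cdot \frac{39}{7} = \frac{5421}{7}$)
$41603 - C{\left(l{\left(4 \right)} \right)} = 41603 - \frac{5421}{7} = \frac{285800}{7}$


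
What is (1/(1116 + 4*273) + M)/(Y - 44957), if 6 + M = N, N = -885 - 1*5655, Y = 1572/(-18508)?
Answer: 66876654509/459300281856 ≈ 0.14561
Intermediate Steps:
Y = -393/4627 (Y = 1572*(-1/18508) = -393/4627 ≈ -0.084936)
N = -6540 (N = -885 - 5655 = -6540)
M = -6546 (M = -6 - 6540 = -6546)
(1/(1116 + 4*273) + M)/(Y - 44957) = (1/(1116 + 4*273) - 6546)/(-393/4627 - 44957) = (1/(1116 + 1092) - 6546)/(-208016432/4627) = (1/2208 - 6546)*(-4627/208016432) = -14453567/2208*(-4627/208016432) = 66876654509/459300281856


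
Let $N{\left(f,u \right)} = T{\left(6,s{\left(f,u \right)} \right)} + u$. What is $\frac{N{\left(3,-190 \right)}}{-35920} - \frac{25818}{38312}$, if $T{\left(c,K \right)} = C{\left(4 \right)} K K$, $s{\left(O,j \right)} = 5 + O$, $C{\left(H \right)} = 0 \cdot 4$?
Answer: $- \frac{11501291}{17202088} \approx -0.6686$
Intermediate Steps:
$C{\left(H \right)} = 0$
$T{\left(c,K \right)} = 0$ ($T{\left(c,K \right)} = 0 K K = 0 K = 0$)
$N{\left(f,u \right)} = u$ ($N{\left(f,u \right)} = 0 + u = u$)
$\frac{N{\left(3,-190 \right)}}{-35920} - \frac{25818}{38312} = - \frac{190}{-35920} - \frac{25818}{38312} = \left(-190\right) \left(- \frac{1}{35920}\right) - \frac{12909}{19156} = \frac{19}{3592} - \frac{12909}{19156} = - \frac{11501291}{17202088}$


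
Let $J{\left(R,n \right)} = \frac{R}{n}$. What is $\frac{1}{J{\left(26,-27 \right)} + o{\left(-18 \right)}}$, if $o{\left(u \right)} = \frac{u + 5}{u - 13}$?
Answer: $- \frac{837}{455} \approx -1.8396$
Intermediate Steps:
$o{\left(u \right)} = \frac{5 + u}{-13 + u}$
$\frac{1}{J{\left(26,-27 \right)} + o{\left(-18 \right)}} = \frac{1}{\frac{26}{-27} + \frac{5 - 18}{-13 - 18}} = \frac{1}{26 \left(- \frac{1}{27}\right) + \frac{1}{-31} \left(-13\right)} = \frac{1}{- \frac{26}{27} - - \frac{13}{31}} = \frac{1}{- \frac{26}{27} + \frac{13}{31}} = \frac{1}{- \frac{455}{837}} = - \frac{837}{455}$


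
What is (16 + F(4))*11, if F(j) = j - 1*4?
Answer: 176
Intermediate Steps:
F(j) = -4 + j (F(j) = j - 4 = -4 + j)
(16 + F(4))*11 = (16 + (-4 + 4))*11 = (16 + 0)*11 = 16*11 = 176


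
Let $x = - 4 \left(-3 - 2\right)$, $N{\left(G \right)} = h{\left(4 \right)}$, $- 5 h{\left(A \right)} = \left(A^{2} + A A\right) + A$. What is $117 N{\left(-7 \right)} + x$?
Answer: $- \frac{4112}{5} \approx -822.4$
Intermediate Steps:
$h{\left(A \right)} = - \frac{2 A^{2}}{5} - \frac{A}{5}$ ($h{\left(A \right)} = - \frac{\left(A^{2} + A A\right) + A}{5} = - \frac{\left(A^{2} + A^{2}\right) + A}{5} = - \frac{2 A^{2} + A}{5} = - \frac{A + 2 A^{2}}{5} = - \frac{2 A^{2}}{5} - \frac{A}{5}$)
$N{\left(G \right)} = - \frac{36}{5}$ ($N{\left(G \right)} = \left(- \frac{1}{5}\right) 4 \left(1 + 2 \cdot 4\right) = \left(- \frac{1}{5}\right) 4 \left(1 + 8\right) = \left(- \frac{1}{5}\right) 4 \cdot 9 = - \frac{36}{5}$)
$x = 20$ ($x = \left(-4\right) \left(-5\right) = 20$)
$117 N{\left(-7 \right)} + x = 117 \left(- \frac{36}{5}\right) + 20 = - \frac{4212}{5} + 20 = - \frac{4112}{5}$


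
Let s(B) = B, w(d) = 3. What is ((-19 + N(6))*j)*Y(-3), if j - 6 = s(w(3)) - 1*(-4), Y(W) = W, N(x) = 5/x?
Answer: 1417/2 ≈ 708.50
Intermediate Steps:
j = 13 (j = 6 + (3 - 1*(-4)) = 6 + (3 + 4) = 6 + 7 = 13)
((-19 + N(6))*j)*Y(-3) = ((-19 + 5/6)*13)*(-3) = ((-19 + 5*(⅙))*13)*(-3) = ((-19 + ⅚)*13)*(-3) = -109/6*13*(-3) = -1417/6*(-3) = 1417/2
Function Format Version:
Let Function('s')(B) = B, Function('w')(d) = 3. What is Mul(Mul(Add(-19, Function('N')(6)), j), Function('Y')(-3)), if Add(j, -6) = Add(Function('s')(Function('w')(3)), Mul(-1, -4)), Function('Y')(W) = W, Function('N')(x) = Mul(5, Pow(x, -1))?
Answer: Rational(1417, 2) ≈ 708.50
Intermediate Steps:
j = 13 (j = Add(6, Add(3, Mul(-1, -4))) = Add(6, Add(3, 4)) = Add(6, 7) = 13)
Mul(Mul(Add(-19, Function('N')(6)), j), Function('Y')(-3)) = Mul(Mul(Add(-19, Mul(5, Pow(6, -1))), 13), -3) = Mul(Mul(Add(-19, Mul(5, Rational(1, 6))), 13), -3) = Mul(Mul(Add(-19, Rational(5, 6)), 13), -3) = Mul(Mul(Rational(-109, 6), 13), -3) = Mul(Rational(-1417, 6), -3) = Rational(1417, 2)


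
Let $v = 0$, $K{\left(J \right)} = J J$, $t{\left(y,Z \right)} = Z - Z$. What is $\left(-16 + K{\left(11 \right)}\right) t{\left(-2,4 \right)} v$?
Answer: $0$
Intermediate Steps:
$t{\left(y,Z \right)} = 0$
$K{\left(J \right)} = J^{2}$
$\left(-16 + K{\left(11 \right)}\right) t{\left(-2,4 \right)} v = \left(-16 + 11^{2}\right) 0 \cdot 0 = \left(-16 + 121\right) 0 = 105 \cdot 0 = 0$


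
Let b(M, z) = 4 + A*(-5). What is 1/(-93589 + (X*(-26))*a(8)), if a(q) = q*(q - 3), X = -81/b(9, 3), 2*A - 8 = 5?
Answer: -19/1834351 ≈ -1.0358e-5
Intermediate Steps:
A = 13/2 (A = 4 + (½)*5 = 4 + 5/2 = 13/2 ≈ 6.5000)
b(M, z) = -57/2 (b(M, z) = 4 + (13/2)*(-5) = 4 - 65/2 = -57/2)
X = 54/19 (X = -81/(-57/2) = -81*(-2/57) = 54/19 ≈ 2.8421)
a(q) = q*(-3 + q)
1/(-93589 + (X*(-26))*a(8)) = 1/(-93589 + ((54/19)*(-26))*(8*(-3 + 8))) = 1/(-93589 - 11232*5/19) = 1/(-93589 - 1404/19*40) = 1/(-93589 - 56160/19) = 1/(-1834351/19) = -19/1834351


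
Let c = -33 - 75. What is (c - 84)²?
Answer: 36864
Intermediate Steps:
c = -108
(c - 84)² = (-108 - 84)² = (-192)² = 36864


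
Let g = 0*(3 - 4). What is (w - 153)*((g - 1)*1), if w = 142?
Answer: 11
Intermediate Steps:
g = 0 (g = 0*(-1) = 0)
(w - 153)*((g - 1)*1) = (142 - 153)*((0 - 1)*1) = -(-11) = -11*(-1) = 11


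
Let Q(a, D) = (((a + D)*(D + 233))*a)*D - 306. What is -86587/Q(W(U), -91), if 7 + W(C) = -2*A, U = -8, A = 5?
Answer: 86587/23725098 ≈ 0.0036496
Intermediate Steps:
W(C) = -17 (W(C) = -7 - 2*5 = -7 - 10 = -17)
Q(a, D) = -306 + D*a*(233 + D)*(D + a) (Q(a, D) = (((D + a)*(233 + D))*a)*D - 306 = (((233 + D)*(D + a))*a)*D - 306 = (a*(233 + D)*(D + a))*D - 306 = D*a*(233 + D)*(D + a) - 306 = -306 + D*a*(233 + D)*(D + a))
-86587/Q(W(U), -91) = -86587/(-306 - 17*(-91)³ + (-91)²*(-17)² + 233*(-91)*(-17)² + 233*(-17)*(-91)²) = -86587/(-306 - 17*(-753571) + 8281*289 + 233*(-91)*289 + 233*(-17)*8281) = -86587/(-306 + 12810707 + 2393209 - 6127667 - 32801041) = -86587/(-23725098) = -86587*(-1/23725098) = 86587/23725098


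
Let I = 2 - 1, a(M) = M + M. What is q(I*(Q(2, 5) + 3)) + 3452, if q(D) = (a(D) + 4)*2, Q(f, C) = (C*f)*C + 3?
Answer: 3684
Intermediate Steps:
a(M) = 2*M
I = 1
Q(f, C) = 3 + f*C² (Q(f, C) = f*C² + 3 = 3 + f*C²)
q(D) = 8 + 4*D (q(D) = (2*D + 4)*2 = (4 + 2*D)*2 = 8 + 4*D)
q(I*(Q(2, 5) + 3)) + 3452 = (8 + 4*(1*((3 + 2*5²) + 3))) + 3452 = (8 + 4*(1*((3 + 2*25) + 3))) + 3452 = (8 + 4*(1*((3 + 50) + 3))) + 3452 = (8 + 4*(1*(53 + 3))) + 3452 = (8 + 4*(1*56)) + 3452 = (8 + 4*56) + 3452 = (8 + 224) + 3452 = 232 + 3452 = 3684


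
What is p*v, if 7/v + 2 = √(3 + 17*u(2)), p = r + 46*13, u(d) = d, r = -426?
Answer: 2408/33 + 1204*√37/33 ≈ 294.90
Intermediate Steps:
p = 172 (p = -426 + 46*13 = -426 + 598 = 172)
v = 7/(-2 + √37) (v = 7/(-2 + √(3 + 17*2)) = 7/(-2 + √(3 + 34)) = 7/(-2 + √37) ≈ 1.7145)
p*v = 172*(14/33 + 7*√37/33) = 2408/33 + 1204*√37/33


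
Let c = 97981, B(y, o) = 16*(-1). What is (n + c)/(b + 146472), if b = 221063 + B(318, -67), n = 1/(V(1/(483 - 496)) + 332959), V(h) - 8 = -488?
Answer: 32576624900/122192349601 ≈ 0.26660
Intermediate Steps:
V(h) = -480 (V(h) = 8 - 488 = -480)
B(y, o) = -16
n = 1/332479 (n = 1/(-480 + 332959) = 1/332479 ≈ 3.0077e-6)
b = 221047 (b = 221063 - 16 = 221047)
(n + c)/(b + 146472) = (1/332479 + 97981)/(221047 + 146472) = (32576624900/332479)/367519 = (32576624900/332479)*(1/367519) = 32576624900/122192349601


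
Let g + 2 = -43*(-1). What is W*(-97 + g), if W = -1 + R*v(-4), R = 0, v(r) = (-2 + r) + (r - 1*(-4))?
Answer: 56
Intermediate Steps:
g = 41 (g = -2 - 43*(-1) = -2 + 43 = 41)
v(r) = 2 + 2*r (v(r) = (-2 + r) + (r + 4) = (-2 + r) + (4 + r) = 2 + 2*r)
W = -1 (W = -1 + 0*(2 + 2*(-4)) = -1 + 0*(2 - 8) = -1 + 0*(-6) = -1 + 0 = -1)
W*(-97 + g) = -(-97 + 41) = -1*(-56) = 56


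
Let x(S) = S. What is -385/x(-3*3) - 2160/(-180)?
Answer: 493/9 ≈ 54.778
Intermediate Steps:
-385/x(-3*3) - 2160/(-180) = -385/((-3*3)) - 2160/(-180) = -385/(-9) - 2160*(-1/180) = -385*(-1/9) + 12 = 385/9 + 12 = 493/9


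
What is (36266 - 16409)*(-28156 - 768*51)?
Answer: -1336852668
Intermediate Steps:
(36266 - 16409)*(-28156 - 768*51) = 19857*(-28156 - 39168) = 19857*(-67324) = -1336852668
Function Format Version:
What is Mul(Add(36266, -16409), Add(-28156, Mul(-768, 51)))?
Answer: -1336852668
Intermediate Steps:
Mul(Add(36266, -16409), Add(-28156, Mul(-768, 51))) = Mul(19857, Add(-28156, -39168)) = Mul(19857, -67324) = -1336852668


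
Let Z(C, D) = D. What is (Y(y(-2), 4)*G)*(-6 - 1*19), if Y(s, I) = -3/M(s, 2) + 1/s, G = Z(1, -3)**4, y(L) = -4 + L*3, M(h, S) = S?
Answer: 3240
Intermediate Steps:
y(L) = -4 + 3*L
G = 81 (G = (-3)**4 = 81)
Y(s, I) = -3/2 + 1/s
(Y(y(-2), 4)*G)*(-6 - 1*19) = ((-3/2 + 1/(-4 + 3*(-2)))*81)*(-6 - 1*19) = ((-3/2 + 1/(-4 - 6))*81)*(-6 - 19) = ((-3/2 + 1/(-10))*81)*(-25) = ((-3/2 - 1/10)*81)*(-25) = -8/5*81*(-25) = -648/5*(-25) = 3240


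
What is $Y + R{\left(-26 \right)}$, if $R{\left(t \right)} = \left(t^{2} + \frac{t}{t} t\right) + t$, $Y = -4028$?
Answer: $-3404$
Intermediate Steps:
$R{\left(t \right)} = t^{2} + 2 t$ ($R{\left(t \right)} = \left(t^{2} + 1 t\right) + t = \left(t^{2} + t\right) + t = \left(t + t^{2}\right) + t = t^{2} + 2 t$)
$Y + R{\left(-26 \right)} = -4028 - 26 \left(2 - 26\right) = -4028 - -624 = -4028 + 624 = -3404$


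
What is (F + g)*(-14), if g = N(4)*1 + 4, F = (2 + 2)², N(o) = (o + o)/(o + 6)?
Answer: -1456/5 ≈ -291.20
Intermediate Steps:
N(o) = 2*o/(6 + o) (N(o) = (2*o)/(6 + o) = 2*o/(6 + o))
F = 16 (F = 4² = 16)
g = 24/5 (g = (2*4/(6 + 4))*1 + 4 = (2*4/10)*1 + 4 = (2*4*(⅒))*1 + 4 = (⅘)*1 + 4 = ⅘ + 4 = 24/5 ≈ 4.8000)
(F + g)*(-14) = (16 + 24/5)*(-14) = (104/5)*(-14) = -1456/5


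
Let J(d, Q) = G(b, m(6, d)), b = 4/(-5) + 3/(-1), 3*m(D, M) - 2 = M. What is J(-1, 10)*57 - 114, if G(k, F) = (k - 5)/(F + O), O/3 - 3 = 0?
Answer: -5871/35 ≈ -167.74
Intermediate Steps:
m(D, M) = ⅔ + M/3
O = 9 (O = 9 + 3*0 = 9 + 0 = 9)
b = -19/5 (b = 4*(-⅕) + 3*(-1) = -⅘ - 3 = -19/5 ≈ -3.8000)
G(k, F) = (-5 + k)/(9 + F) (G(k, F) = (k - 5)/(F + 9) = (-5 + k)/(9 + F))
J(d, Q) = -44/(5*(29/3 + d/3)) (J(d, Q) = (-5 - 19/5)/(9 + (⅔ + d/3)) = -44/5/(29/3 + d/3) = -44/(5*(29/3 + d/3)))
J(-1, 10)*57 - 114 = -132/(145 + 5*(-1))*57 - 114 = -132/(145 - 5)*57 - 114 = -132/140*57 - 114 = -132*1/140*57 - 114 = -33/35*57 - 114 = -1881/35 - 114 = -5871/35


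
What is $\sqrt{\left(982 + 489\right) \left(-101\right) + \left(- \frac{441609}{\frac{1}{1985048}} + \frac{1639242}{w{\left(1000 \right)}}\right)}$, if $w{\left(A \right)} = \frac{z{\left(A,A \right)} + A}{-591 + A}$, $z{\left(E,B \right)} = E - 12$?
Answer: $\frac{i \sqrt{866127053207313842}}{994} \approx 9.3628 \cdot 10^{5} i$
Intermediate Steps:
$z{\left(E,B \right)} = -12 + E$
$w{\left(A \right)} = \frac{-12 + 2 A}{-591 + A}$ ($w{\left(A \right)} = \frac{\left(-12 + A\right) + A}{-591 + A} = \frac{-12 + 2 A}{-591 + A}$)
$\sqrt{\left(982 + 489\right) \left(-101\right) + \left(- \frac{441609}{\frac{1}{1985048}} + \frac{1639242}{w{\left(1000 \right)}}\right)} = \sqrt{\left(982 + 489\right) \left(-101\right) + \left(- \frac{441609}{\frac{1}{1985048}} + \frac{1639242}{2 \frac{1}{-591 + 1000} \left(-6 + 1000\right)}\right)} = \sqrt{1471 \left(-101\right) + \left(- 441609 \frac{1}{\frac{1}{1985048}} + \frac{1639242}{2 \cdot \frac{1}{409} \cdot 994}\right)} = \sqrt{-148571 + \left(\left(-441609\right) 1985048 + \frac{1639242}{2 \cdot \frac{1}{409} \cdot 994}\right)} = \sqrt{-148571 - \left(876615062232 - \frac{1639242}{\frac{1988}{409}}\right)} = \sqrt{-148571 + \left(-876615062232 + 1639242 \cdot \frac{409}{1988}\right)} = \sqrt{-148571 + \left(-876615062232 + \frac{335224989}{994}\right)} = \sqrt{-148571 - \frac{871355036633619}{994}} = \sqrt{- \frac{871355184313193}{994}} = \frac{i \sqrt{866127053207313842}}{994}$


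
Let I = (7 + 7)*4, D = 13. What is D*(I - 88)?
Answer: -416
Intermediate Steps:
I = 56 (I = 14*4 = 56)
D*(I - 88) = 13*(56 - 88) = 13*(-32) = -416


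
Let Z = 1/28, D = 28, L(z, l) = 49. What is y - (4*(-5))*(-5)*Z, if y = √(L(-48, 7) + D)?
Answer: -25/7 + √77 ≈ 5.2035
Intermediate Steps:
Z = 1/28 ≈ 0.035714
y = √77 (y = √(49 + 28) = √77 ≈ 8.7750)
y - (4*(-5))*(-5)*Z = √77 - (4*(-5))*(-5)/28 = √77 - (-20*(-5))/28 = √77 - 100/28 = √77 - 1*25/7 = √77 - 25/7 = -25/7 + √77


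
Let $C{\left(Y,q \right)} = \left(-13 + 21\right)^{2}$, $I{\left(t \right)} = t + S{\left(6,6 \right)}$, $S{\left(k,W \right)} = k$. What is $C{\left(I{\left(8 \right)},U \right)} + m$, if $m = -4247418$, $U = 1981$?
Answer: $-4247354$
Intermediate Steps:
$I{\left(t \right)} = 6 + t$ ($I{\left(t \right)} = t + 6 = 6 + t$)
$C{\left(Y,q \right)} = 64$ ($C{\left(Y,q \right)} = 8^{2} = 64$)
$C{\left(I{\left(8 \right)},U \right)} + m = 64 - 4247418 = -4247354$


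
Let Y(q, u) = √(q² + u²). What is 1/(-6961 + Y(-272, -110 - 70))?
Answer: -6961/48349137 - 4*√6649/48349137 ≈ -0.00015072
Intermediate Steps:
1/(-6961 + Y(-272, -110 - 70)) = 1/(-6961 + √((-272)² + (-110 - 70)²)) = 1/(-6961 + √(73984 + (-180)²)) = 1/(-6961 + √(73984 + 32400)) = 1/(-6961 + √106384) = 1/(-6961 + 4*√6649)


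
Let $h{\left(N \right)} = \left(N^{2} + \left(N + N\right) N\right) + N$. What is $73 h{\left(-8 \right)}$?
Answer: $13432$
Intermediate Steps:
$h{\left(N \right)} = N + 3 N^{2}$ ($h{\left(N \right)} = \left(N^{2} + 2 N N\right) + N = \left(N^{2} + 2 N^{2}\right) + N = 3 N^{2} + N = N + 3 N^{2}$)
$73 h{\left(-8 \right)} = 73 \left(- 8 \left(1 + 3 \left(-8\right)\right)\right) = 73 \left(- 8 \left(1 - 24\right)\right) = 73 \left(\left(-8\right) \left(-23\right)\right) = 73 \cdot 184 = 13432$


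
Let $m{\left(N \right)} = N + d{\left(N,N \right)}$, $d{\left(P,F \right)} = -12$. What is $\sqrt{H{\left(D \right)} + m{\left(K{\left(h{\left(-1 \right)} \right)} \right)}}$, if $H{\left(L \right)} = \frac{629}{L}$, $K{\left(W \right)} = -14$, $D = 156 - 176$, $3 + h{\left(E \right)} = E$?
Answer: $\frac{i \sqrt{5745}}{10} \approx 7.5796 i$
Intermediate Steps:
$h{\left(E \right)} = -3 + E$
$D = -20$ ($D = 156 - 176 = -20$)
$m{\left(N \right)} = -12 + N$ ($m{\left(N \right)} = N - 12 = -12 + N$)
$\sqrt{H{\left(D \right)} + m{\left(K{\left(h{\left(-1 \right)} \right)} \right)}} = \sqrt{\frac{629}{-20} - 26} = \sqrt{629 \left(- \frac{1}{20}\right) - 26} = \sqrt{- \frac{629}{20} - 26} = \sqrt{- \frac{1149}{20}} = \frac{i \sqrt{5745}}{10}$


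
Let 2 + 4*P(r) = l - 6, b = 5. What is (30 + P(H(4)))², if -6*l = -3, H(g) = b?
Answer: 50625/64 ≈ 791.02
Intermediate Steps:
H(g) = 5
l = ½ (l = -⅙*(-3) = ½ ≈ 0.50000)
P(r) = -15/8 (P(r) = -½ + (½ - 6)/4 = -½ + (¼)*(-11/2) = -½ - 11/8 = -15/8)
(30 + P(H(4)))² = (30 - 15/8)² = (225/8)² = 50625/64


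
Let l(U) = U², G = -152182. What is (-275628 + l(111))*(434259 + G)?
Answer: -74272848639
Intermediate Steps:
(-275628 + l(111))*(434259 + G) = (-275628 + 111²)*(434259 - 152182) = (-275628 + 12321)*282077 = -263307*282077 = -74272848639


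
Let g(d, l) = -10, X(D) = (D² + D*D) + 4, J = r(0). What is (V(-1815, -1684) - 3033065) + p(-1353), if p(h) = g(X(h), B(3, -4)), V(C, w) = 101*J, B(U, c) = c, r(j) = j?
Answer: -3033075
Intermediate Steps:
J = 0
X(D) = 4 + 2*D² (X(D) = (D² + D²) + 4 = 2*D² + 4 = 4 + 2*D²)
V(C, w) = 0 (V(C, w) = 101*0 = 0)
p(h) = -10
(V(-1815, -1684) - 3033065) + p(-1353) = (0 - 3033065) - 10 = -3033065 - 10 = -3033075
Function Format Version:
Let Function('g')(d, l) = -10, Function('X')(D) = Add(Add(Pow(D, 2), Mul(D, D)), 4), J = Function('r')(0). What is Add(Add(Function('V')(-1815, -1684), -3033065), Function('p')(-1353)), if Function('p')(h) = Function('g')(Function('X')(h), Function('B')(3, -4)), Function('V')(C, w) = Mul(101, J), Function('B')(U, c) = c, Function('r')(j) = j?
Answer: -3033075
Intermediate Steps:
J = 0
Function('X')(D) = Add(4, Mul(2, Pow(D, 2))) (Function('X')(D) = Add(Add(Pow(D, 2), Pow(D, 2)), 4) = Add(Mul(2, Pow(D, 2)), 4) = Add(4, Mul(2, Pow(D, 2))))
Function('V')(C, w) = 0 (Function('V')(C, w) = Mul(101, 0) = 0)
Function('p')(h) = -10
Add(Add(Function('V')(-1815, -1684), -3033065), Function('p')(-1353)) = Add(Add(0, -3033065), -10) = Add(-3033065, -10) = -3033075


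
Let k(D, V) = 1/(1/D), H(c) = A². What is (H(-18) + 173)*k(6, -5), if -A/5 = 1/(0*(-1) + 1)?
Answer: 1188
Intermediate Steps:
A = -5 (A = -5/(0*(-1) + 1) = -5/(0 + 1) = -5/1 = -5*1 = -5)
H(c) = 25 (H(c) = (-5)² = 25)
k(D, V) = D
(H(-18) + 173)*k(6, -5) = (25 + 173)*6 = 198*6 = 1188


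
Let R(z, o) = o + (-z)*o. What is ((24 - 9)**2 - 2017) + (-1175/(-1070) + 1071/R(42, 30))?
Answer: -39302532/21935 ≈ -1791.8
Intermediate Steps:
R(z, o) = o - o*z
((24 - 9)**2 - 2017) + (-1175/(-1070) + 1071/R(42, 30)) = ((24 - 9)**2 - 2017) + (-1175/(-1070) + 1071/((30*(1 - 1*42)))) = (15**2 - 2017) + (-1175*(-1/1070) + 1071/((30*(1 - 42)))) = (225 - 2017) + (235/214 + 1071/((30*(-41)))) = -1792 + (235/214 + 1071/(-1230)) = -1792 + (235/214 + 1071*(-1/1230)) = -1792 + (235/214 - 357/410) = -1792 + 4988/21935 = -39302532/21935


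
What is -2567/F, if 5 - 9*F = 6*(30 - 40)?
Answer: -23103/65 ≈ -355.43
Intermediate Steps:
F = 65/9 (F = 5/9 - 2*(30 - 40)/3 = 5/9 - 2*(-10)/3 = 5/9 - 1/9*(-60) = 5/9 + 20/3 = 65/9 ≈ 7.2222)
-2567/F = -2567/65/9 = -2567*9/65 = -23103/65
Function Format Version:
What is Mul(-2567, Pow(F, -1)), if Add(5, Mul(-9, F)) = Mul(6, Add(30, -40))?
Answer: Rational(-23103, 65) ≈ -355.43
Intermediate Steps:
F = Rational(65, 9) (F = Add(Rational(5, 9), Mul(Rational(-1, 9), Mul(6, Add(30, -40)))) = Add(Rational(5, 9), Mul(Rational(-1, 9), Mul(6, -10))) = Add(Rational(5, 9), Mul(Rational(-1, 9), -60)) = Add(Rational(5, 9), Rational(20, 3)) = Rational(65, 9) ≈ 7.2222)
Mul(-2567, Pow(F, -1)) = Mul(-2567, Pow(Rational(65, 9), -1)) = Mul(-2567, Rational(9, 65)) = Rational(-23103, 65)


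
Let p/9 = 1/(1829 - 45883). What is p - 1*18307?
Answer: -806496587/44054 ≈ -18307.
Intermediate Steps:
p = -9/44054 (p = 9/(1829 - 45883) = 9/(-44054) = 9*(-1/44054) = -9/44054 ≈ -0.00020429)
p - 1*18307 = -9/44054 - 1*18307 = -9/44054 - 18307 = -806496587/44054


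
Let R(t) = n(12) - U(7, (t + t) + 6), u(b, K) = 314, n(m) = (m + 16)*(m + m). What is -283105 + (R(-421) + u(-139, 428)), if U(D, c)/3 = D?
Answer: -282140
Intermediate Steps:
U(D, c) = 3*D
n(m) = 2*m*(16 + m) (n(m) = (16 + m)*(2*m) = 2*m*(16 + m))
R(t) = 651 (R(t) = 2*12*(16 + 12) - 3*7 = 2*12*28 - 1*21 = 672 - 21 = 651)
-283105 + (R(-421) + u(-139, 428)) = -283105 + (651 + 314) = -283105 + 965 = -282140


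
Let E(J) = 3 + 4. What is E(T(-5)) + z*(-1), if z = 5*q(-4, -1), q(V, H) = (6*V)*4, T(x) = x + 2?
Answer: 487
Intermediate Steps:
T(x) = 2 + x
q(V, H) = 24*V
E(J) = 7
z = -480 (z = 5*(24*(-4)) = 5*(-96) = -480)
E(T(-5)) + z*(-1) = 7 - 480*(-1) = 7 + 480 = 487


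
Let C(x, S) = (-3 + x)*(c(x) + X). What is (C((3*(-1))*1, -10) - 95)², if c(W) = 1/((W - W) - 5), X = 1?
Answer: 249001/25 ≈ 9960.0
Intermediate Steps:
c(W) = -⅕ (c(W) = 1/(0 - 5) = 1/(-5) = -⅕)
C(x, S) = -12/5 + 4*x/5 (C(x, S) = (-3 + x)*(-⅕ + 1) = (-3 + x)*(⅘) = -12/5 + 4*x/5)
(C((3*(-1))*1, -10) - 95)² = ((-12/5 + 4*((3*(-1))*1)/5) - 95)² = ((-12/5 + 4*(-3*1)/5) - 95)² = ((-12/5 + (⅘)*(-3)) - 95)² = ((-12/5 - 12/5) - 95)² = (-24/5 - 95)² = (-499/5)² = 249001/25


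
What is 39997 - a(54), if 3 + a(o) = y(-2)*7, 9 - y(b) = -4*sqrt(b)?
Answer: 39937 - 28*I*sqrt(2) ≈ 39937.0 - 39.598*I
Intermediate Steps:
y(b) = 9 + 4*sqrt(b) (y(b) = 9 - (-4)*sqrt(b) = 9 + 4*sqrt(b))
a(o) = 60 + 28*I*sqrt(2) (a(o) = -3 + (9 + 4*sqrt(-2))*7 = -3 + (9 + 4*(I*sqrt(2)))*7 = -3 + (9 + 4*I*sqrt(2))*7 = -3 + (63 + 28*I*sqrt(2)) = 60 + 28*I*sqrt(2))
39997 - a(54) = 39997 - (60 + 28*I*sqrt(2)) = 39997 + (-60 - 28*I*sqrt(2)) = 39937 - 28*I*sqrt(2)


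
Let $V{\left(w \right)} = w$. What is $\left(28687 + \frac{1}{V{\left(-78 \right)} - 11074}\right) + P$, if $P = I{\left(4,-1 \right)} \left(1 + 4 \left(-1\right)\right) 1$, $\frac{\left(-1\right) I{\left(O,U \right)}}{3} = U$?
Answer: $\frac{319817055}{11152} \approx 28678.0$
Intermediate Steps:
$I{\left(O,U \right)} = - 3 U$
$P = -9$ ($P = \left(-3\right) \left(-1\right) \left(1 + 4 \left(-1\right)\right) 1 = 3 \left(1 - 4\right) 1 = 3 \left(-3\right) 1 = \left(-9\right) 1 = -9$)
$\left(28687 + \frac{1}{V{\left(-78 \right)} - 11074}\right) + P = \left(28687 + \frac{1}{-78 - 11074}\right) - 9 = \left(28687 + \frac{1}{-11152}\right) - 9 = \left(28687 - \frac{1}{11152}\right) - 9 = \frac{319917423}{11152} - 9 = \frac{319817055}{11152}$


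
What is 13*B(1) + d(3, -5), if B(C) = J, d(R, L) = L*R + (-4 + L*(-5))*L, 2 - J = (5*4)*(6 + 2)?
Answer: -2174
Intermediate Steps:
J = -158 (J = 2 - 5*4*(6 + 2) = 2 - 20*8 = 2 - 1*160 = 2 - 160 = -158)
d(R, L) = L*R + L*(-4 - 5*L) (d(R, L) = L*R + (-4 - 5*L)*L = L*R + L*(-4 - 5*L))
B(C) = -158
13*B(1) + d(3, -5) = 13*(-158) - 5*(-4 + 3 - 5*(-5)) = -2054 - 5*(-4 + 3 + 25) = -2054 - 5*24 = -2054 - 120 = -2174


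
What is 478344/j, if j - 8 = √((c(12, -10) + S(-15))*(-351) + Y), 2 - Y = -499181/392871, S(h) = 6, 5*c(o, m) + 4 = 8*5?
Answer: 7517099424960/9220543691 - 478344*I*√17865464905908705/9220543691 ≈ 815.26 - 6934.1*I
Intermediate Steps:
c(o, m) = 36/5 (c(o, m) = -⅘ + (8*5)/5 = -⅘ + (⅕)*40 = -⅘ + 8 = 36/5)
Y = 1284923/392871 (Y = 2 - (-499181)/392871 = 2 - 1*(-499181/392871) = 2 + 499181/392871 = 1284923/392871 ≈ 3.2706)
j = 8 + I*√17865464905908705/1964355 (j = 8 + √((36/5 + 6)*(-351) + 1284923/392871) = 8 + √((66/5)*(-351) + 1284923/392871) = 8 + √(-23166/5 + 1284923/392871) = 8 + √(-9094824971/1964355) = 8 + I*√17865464905908705/1964355 ≈ 8.0 + 68.044*I)
478344/j = 478344/(8 + I*√17865464905908705/1964355)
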